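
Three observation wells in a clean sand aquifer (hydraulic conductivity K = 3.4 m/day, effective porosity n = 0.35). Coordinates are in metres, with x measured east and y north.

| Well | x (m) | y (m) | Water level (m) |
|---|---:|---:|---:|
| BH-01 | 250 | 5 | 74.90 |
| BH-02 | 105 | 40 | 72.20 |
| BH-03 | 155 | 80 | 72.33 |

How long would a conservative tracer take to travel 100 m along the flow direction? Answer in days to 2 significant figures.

480 days

Taking BH-01 as reference: BH-02−BH-01 = (-145, 35, -2.70); BH-03−BH-01 = (-95, 75, -2.57).
Solve a·Δx + b·Δy = Δh: det = (-145)·75 − (-95)·35 = -7550.
∂h/∂x = [(-2.70)·75 − (-2.57)·35] / -7550 = +0.01491
∂h/∂y = [(-145)·(-2.57) − (-95)·(-2.70)] / -7550 = -0.01538
|∇h| = √(0.01491² + -0.01538²) = 0.02142
Seepage velocity v = K·i/n = 3.4 × 0.02142 / 0.35 = 0.2081 m/day.
t = 100 / 0.2081 = 480.5 days.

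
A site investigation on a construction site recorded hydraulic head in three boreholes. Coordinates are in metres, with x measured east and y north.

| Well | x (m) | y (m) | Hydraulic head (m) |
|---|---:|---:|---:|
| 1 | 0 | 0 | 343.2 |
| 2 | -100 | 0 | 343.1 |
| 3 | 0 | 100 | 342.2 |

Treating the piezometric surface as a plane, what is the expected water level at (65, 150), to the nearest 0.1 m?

341.8 m

∂h/∂x = (343.1 − 343.2) / (-100 − 0) = +0.0010000
∂h/∂y = (342.2 − 343.2) / (100 − 0) = -0.01000
h(65, 150) = 343.2 + (+0.0010000)·(65) + (-0.01000)·(150) = 343.2 +0.065 -1.500 = 341.765 m.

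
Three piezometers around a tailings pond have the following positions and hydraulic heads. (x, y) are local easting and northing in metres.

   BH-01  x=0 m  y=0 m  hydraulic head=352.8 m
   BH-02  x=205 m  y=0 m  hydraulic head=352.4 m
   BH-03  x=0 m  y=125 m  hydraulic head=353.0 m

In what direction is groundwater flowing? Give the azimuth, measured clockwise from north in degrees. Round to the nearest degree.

∂h/∂x = (352.4 − 352.8) / (205 − 0) = -0.001951
∂h/∂y = (353.0 − 352.8) / (125 − 0) = +0.001600
Flow direction (−∇h) has components (+0.001951 E, -0.001600 N).
Azimuth = atan2(E, N) = atan2(+0.001951, -0.001600) = 129.4° ≈ 129°.

129°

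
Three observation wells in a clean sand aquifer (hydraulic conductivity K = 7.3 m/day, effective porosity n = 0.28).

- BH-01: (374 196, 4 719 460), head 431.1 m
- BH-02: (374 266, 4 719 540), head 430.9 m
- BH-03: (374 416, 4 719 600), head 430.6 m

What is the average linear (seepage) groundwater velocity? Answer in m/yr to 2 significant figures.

Taking BH-01 as reference: BH-02−BH-01 = (70, 80, -0.2); BH-03−BH-01 = (220, 140, -0.5).
Solve a·Δx + b·Δy = Δh: det = 70·140 − 220·80 = -7800.
∂h/∂x = [(-0.2)·140 − (-0.5)·80] / -7800 = -0.001538
∂h/∂y = [70·(-0.5) − 220·(-0.2)] / -7800 = -0.001154
|∇h| = √(-0.001538² + -0.001154²) = 0.001923
Seepage velocity v = K·i/n = 7.3 × 0.001923 / 0.28 = 0.05014 m/day = 18.31 m/yr.

18 m/yr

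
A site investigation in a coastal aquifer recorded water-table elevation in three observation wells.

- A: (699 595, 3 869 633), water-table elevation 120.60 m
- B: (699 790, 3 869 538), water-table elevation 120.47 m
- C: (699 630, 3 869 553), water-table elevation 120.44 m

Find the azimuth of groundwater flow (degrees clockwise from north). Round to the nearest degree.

With h = a·x + b·y + c and A as origin, the differences give:
  195·a + (-95)·b = -0.13
  35·a + (-80)·b = -0.16
Eliminate b (×(-80) and ×(-95), subtract): -12275·a = -4.800 → a = ∂h/∂x = +0.0003910
Back-substitute: b = ∂h/∂y = +0.002171.
Flow direction (−∇h) has components (-0.0003910 E, -0.002171 N).
Azimuth = atan2(E, N) = atan2(-0.0003910, -0.002171) = 190.2° ≈ 190°.

190°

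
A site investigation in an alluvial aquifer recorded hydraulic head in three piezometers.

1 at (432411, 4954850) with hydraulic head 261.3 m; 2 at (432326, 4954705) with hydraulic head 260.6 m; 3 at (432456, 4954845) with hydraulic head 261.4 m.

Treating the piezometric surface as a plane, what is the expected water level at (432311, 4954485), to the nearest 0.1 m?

259.8 m

With h = a·x + b·y + c and 1 as origin, the differences give:
  (-85)·a + (-145)·b = -0.7
  45·a + (-5)·b = +0.1
Eliminate b (×(-5) and ×(-145), subtract): 6950·a = 18.00 → a = ∂h/∂x = +0.002590
Back-substitute: b = ∂h/∂y = +0.003309.
h(432311, 4954485) = 261.3 + (+0.002590)·(-100) + (+0.003309)·(-365) = 261.3 -0.259 -1.208 = 259.833 m.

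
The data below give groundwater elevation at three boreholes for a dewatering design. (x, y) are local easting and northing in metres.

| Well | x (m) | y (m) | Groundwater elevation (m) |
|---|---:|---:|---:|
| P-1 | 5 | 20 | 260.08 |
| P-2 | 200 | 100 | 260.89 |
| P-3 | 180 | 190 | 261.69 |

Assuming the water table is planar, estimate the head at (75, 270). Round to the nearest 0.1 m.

With h = a·x + b·y + c and P-1 as origin, the differences give:
  195·a + 80·b = +0.81
  175·a + 170·b = +1.61
Eliminate b (×170 and ×80, subtract): 19150·a = 8.900 → a = ∂h/∂x = +0.0004648
Back-substitute: b = ∂h/∂y = +0.008992.
h(75, 270) = 260.08 + (+0.0004648)·(70) + (+0.008992)·(250) = 260.08 +0.033 +2.248 = 262.361 m.

262.4 m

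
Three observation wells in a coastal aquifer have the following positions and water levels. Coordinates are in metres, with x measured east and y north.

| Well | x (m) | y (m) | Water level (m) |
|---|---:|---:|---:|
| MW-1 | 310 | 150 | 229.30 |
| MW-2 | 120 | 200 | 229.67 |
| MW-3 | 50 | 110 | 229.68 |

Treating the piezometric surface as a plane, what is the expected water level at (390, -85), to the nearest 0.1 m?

Three-point gradient (reference MW-1): Δ to MW-2 = (-190, 50, +0.37), Δ to MW-3 = (-260, -40, +0.38).
∂h/∂x = -0.001641, ∂h/∂y = +0.001165 (det = 20600).
h(390, -85) = 229.30 + (-0.001641)·(80) + (+0.001165)·(-235) = 229.30 -0.131 -0.274 = 228.895 m.

228.9 m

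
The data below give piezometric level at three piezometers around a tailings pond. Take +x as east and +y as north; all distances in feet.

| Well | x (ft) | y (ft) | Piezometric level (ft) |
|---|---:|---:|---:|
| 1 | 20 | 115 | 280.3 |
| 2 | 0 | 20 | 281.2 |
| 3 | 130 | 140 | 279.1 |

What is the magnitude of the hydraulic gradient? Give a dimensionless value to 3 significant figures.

0.0119

Differences from 1: to 2 (Δx, Δy, Δh) = (-20, -95, +0.9); to 3 = (110, 25, -1.2).
Determinant of the coordinate differences = (-20)·25 − 110·(-95) = 9950.
∂h/∂x = [(+0.9)·25 − (-1.2)·(-95)] / 9950 = -0.009196
∂h/∂y = [(-20)·(-1.2) − 110·(+0.9)] / 9950 = -0.007538
|∇h| = √(-0.009196² + -0.007538²) = 0.01189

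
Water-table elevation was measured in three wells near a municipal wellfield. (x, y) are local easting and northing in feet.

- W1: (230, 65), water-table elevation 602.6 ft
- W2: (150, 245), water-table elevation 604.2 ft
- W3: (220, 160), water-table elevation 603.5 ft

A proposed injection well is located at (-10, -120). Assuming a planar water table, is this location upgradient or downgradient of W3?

Three-point gradient (reference W1): Δ to W2 = (-80, 180, +1.6), Δ to W3 = (-10, 95, +0.9).
∂h/∂x = +0.001724, ∂h/∂y = +0.009655 (det = -5800).
Head at (-10, -120) = 602.6 + (+0.001724)·(-240) + (+0.009655)·(-185) = 600.40 ft.
That is lower than the 603.5 ft at W3, so the point is downgradient.

downgradient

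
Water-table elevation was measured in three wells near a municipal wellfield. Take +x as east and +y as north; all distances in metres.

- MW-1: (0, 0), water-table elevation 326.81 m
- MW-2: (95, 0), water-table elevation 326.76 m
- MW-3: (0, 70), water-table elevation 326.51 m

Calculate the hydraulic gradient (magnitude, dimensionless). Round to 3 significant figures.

∂h/∂x = (326.76 − 326.81) / (95 − 0) = -0.0005263
∂h/∂y = (326.51 − 326.81) / (70 − 0) = -0.004286
|∇h| = √(-0.0005263² + -0.004286²) = 0.004318

0.00432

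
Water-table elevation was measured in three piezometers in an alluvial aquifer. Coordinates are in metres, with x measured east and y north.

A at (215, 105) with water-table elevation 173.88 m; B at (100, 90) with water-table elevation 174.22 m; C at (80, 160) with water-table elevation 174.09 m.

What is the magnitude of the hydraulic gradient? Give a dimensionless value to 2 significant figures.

0.0037

Taking A as reference: B−A = (-115, -15, +0.34); C−A = (-135, 55, +0.21).
Determinant of the coordinate differences = (-115)·55 − (-135)·(-15) = -8350.
∂h/∂x = [(+0.34)·55 − (+0.21)·(-15)] / -8350 = -0.002617
∂h/∂y = [(-115)·(+0.21) − (-135)·(+0.34)] / -8350 = -0.002605
|∇h| = √(-0.002617² + -0.002605²) = 0.003693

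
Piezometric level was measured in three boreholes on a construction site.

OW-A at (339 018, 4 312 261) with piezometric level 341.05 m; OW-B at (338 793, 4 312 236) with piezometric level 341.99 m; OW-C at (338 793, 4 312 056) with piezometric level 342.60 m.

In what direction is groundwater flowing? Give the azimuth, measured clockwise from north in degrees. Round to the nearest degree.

Taking OW-A as reference: OW-B−OW-A = (-225, -25, +0.94); OW-C−OW-A = (-225, -205, +1.55).
Determinant of the coordinate differences = (-225)·(-205) − (-225)·(-25) = 40500.
∂h/∂x = [(+0.94)·(-205) − (+1.55)·(-25)] / 40500 = -0.003801
∂h/∂y = [(-225)·(+1.55) − (-225)·(+0.94)] / 40500 = -0.003389
Flow direction (−∇h) has components (+0.003801 E, +0.003389 N).
Azimuth = atan2(E, N) = atan2(+0.003801, +0.003389) = 48.3° ≈ 048°.

048°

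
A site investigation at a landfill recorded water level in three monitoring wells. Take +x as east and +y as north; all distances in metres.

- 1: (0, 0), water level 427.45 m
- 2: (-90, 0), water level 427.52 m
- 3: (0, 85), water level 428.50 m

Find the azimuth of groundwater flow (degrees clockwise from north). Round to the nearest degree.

176°

∂h/∂x = (427.52 − 427.45) / (-90 − 0) = -0.0007778
∂h/∂y = (428.50 − 427.45) / (85 − 0) = +0.01235
Flow direction (−∇h) has components (+0.0007778 E, -0.01235 N).
Azimuth = atan2(E, N) = atan2(+0.0007778, -0.01235) = 176.4° ≈ 176°.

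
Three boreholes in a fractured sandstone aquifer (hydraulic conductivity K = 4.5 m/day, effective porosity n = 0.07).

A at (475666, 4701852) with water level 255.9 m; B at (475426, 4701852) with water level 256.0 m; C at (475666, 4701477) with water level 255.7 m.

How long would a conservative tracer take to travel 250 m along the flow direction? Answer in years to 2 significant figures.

16 years

∂h/∂x = (256.0 − 255.9) / (475426 − 475666) = -0.0004167
∂h/∂y = (255.7 − 255.9) / (4701477 − 4701852) = +0.0005333
|∇h| = √(-0.0004167² + 0.0005333²) = 0.0006768
Seepage velocity v = K·i/n = 4.5 × 0.0006768 / 0.07 = 0.04351 m/day.
t = 250 / 0.04351 = 5746 days = 15.7 years.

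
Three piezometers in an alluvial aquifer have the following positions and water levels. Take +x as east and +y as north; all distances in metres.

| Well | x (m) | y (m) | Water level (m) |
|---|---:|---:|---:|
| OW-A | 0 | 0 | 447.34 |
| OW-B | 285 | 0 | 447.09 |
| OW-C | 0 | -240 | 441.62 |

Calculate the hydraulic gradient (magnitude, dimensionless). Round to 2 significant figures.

∂h/∂x = (447.09 − 447.34) / (285 − 0) = -0.0008772
∂h/∂y = (441.62 − 447.34) / (-240 − 0) = +0.02383
|∇h| = √(-0.0008772² + 0.02383²) = 0.02385

0.024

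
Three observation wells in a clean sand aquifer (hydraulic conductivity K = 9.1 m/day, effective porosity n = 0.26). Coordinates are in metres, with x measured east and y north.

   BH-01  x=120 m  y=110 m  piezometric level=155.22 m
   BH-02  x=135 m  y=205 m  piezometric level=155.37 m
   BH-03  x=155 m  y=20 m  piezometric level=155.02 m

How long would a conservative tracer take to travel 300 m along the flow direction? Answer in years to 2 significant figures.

11 years

Taking BH-01 as reference: BH-02−BH-01 = (15, 95, +0.15); BH-03−BH-01 = (35, -90, -0.20).
Determinant of the coordinate differences = 15·(-90) − 35·95 = -4675.
∂h/∂x = [(+0.15)·(-90) − (-0.20)·95] / -4675 = -0.001176
∂h/∂y = [15·(-0.20) − 35·(+0.15)] / -4675 = +0.001765
|∇h| = √(-0.001176² + 0.001765²) = 0.002121
Seepage velocity v = K·i/n = 9.1 × 0.002121 / 0.26 = 0.07423 m/day.
t = 300 / 0.07423 = 4041 days = 11.1 years.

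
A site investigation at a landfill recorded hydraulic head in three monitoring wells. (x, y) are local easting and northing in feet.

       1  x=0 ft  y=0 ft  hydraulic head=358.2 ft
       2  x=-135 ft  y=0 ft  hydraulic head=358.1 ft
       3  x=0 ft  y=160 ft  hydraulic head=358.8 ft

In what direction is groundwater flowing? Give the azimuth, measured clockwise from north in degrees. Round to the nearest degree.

191°

∂h/∂x = (358.1 − 358.2) / (-135 − 0) = +0.0007407
∂h/∂y = (358.8 − 358.2) / (160 − 0) = +0.003750
Flow direction (−∇h) has components (-0.0007407 E, -0.003750 N).
Azimuth = atan2(E, N) = atan2(-0.0007407, -0.003750) = 191.2° ≈ 191°.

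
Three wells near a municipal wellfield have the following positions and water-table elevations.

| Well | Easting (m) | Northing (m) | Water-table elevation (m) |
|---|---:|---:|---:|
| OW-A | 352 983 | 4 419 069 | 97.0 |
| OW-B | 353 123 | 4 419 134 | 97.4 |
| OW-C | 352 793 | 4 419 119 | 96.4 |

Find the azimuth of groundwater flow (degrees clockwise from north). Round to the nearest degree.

278°

Three-point gradient (reference OW-A): Δ to OW-B = (140, 65, +0.4), Δ to OW-C = (-190, 50, -0.6).
∂h/∂x = +0.003049, ∂h/∂y = -0.0004134 (det = 19350).
Flow direction (−∇h) has components (-0.003049 E, +0.0004134 N).
Azimuth = atan2(E, N) = atan2(-0.003049, +0.0004134) = 277.7° ≈ 278°.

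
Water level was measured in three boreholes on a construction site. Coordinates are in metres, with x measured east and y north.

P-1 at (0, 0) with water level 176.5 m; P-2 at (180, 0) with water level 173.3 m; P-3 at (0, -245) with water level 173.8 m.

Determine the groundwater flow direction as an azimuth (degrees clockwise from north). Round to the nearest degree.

122°

∂h/∂x = (173.3 − 176.5) / (180 − 0) = -0.01778
∂h/∂y = (173.8 − 176.5) / (-245 − 0) = +0.01102
Flow direction (−∇h) has components (+0.01778 E, -0.01102 N).
Azimuth = atan2(E, N) = atan2(+0.01778, -0.01102) = 121.8° ≈ 122°.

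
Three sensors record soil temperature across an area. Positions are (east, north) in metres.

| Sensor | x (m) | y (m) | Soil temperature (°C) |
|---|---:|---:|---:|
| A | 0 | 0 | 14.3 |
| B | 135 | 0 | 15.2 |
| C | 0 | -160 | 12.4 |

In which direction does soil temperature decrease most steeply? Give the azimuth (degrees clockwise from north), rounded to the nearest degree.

∂T/∂x = (15.2 − 14.3) / (135 − 0) = +0.006667
∂T/∂y = (12.4 − 14.3) / (-160 − 0) = +0.01188
Steepest decrease is along −∇f: components (-0.006667 E, -0.01188 N).
Azimuth = atan2(-0.006667, -0.01188) = 209.3° ≈ 209°.

209°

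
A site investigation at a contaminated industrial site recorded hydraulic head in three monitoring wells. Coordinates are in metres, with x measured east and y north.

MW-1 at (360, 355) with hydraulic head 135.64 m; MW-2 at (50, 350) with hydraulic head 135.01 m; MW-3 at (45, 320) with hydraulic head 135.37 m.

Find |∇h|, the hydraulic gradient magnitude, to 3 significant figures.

Taking MW-1 as reference: MW-2−MW-1 = (-310, -5, -0.63); MW-3−MW-1 = (-315, -35, -0.27).
Solve a·Δx + b·Δy = Δh: det = (-310)·(-35) − (-315)·(-5) = 9275.
∂h/∂x = [(-0.63)·(-35) − (-0.27)·(-5)] / 9275 = +0.002232
∂h/∂y = [(-310)·(-0.27) − (-315)·(-0.63)] / 9275 = -0.01237
|∇h| = √(0.002232² + -0.01237²) = 0.01257

0.0126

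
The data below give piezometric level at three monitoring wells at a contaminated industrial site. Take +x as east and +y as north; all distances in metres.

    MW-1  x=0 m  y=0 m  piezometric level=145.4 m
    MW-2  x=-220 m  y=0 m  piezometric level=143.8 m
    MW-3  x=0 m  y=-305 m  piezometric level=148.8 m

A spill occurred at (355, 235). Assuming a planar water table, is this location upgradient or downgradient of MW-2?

∂h/∂x = (143.8 − 145.4) / (-220 − 0) = +0.007273
∂h/∂y = (148.8 − 145.4) / (-305 − 0) = -0.01115
Head at (355, 235) = 145.4 + (+0.007273)·(355) + (-0.01115)·(235) = 145.36 m.
That is higher than the 143.8 m at MW-2, so the point is upgradient.

upgradient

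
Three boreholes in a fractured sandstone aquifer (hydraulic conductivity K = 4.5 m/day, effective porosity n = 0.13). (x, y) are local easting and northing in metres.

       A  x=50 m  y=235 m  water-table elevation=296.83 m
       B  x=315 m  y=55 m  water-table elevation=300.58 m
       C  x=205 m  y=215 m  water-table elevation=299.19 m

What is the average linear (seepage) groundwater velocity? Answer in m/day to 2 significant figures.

Taking A as reference: B−A = (265, -180, +3.75); C−A = (155, -20, +2.36).
Solve a·Δx + b·Δy = Δh: det = 265·(-20) − 155·(-180) = 22600.
∂h/∂x = [(+3.75)·(-20) − (+2.36)·(-180)] / 22600 = +0.01548
∂h/∂y = [265·(+2.36) − 155·(+3.75)] / 22600 = +0.001954
|∇h| = √(0.01548² + 0.001954²) = 0.0156
Seepage velocity v = K·i/n = 4.5 × 0.0156 / 0.13 = 0.54 m/day.

0.54 m/day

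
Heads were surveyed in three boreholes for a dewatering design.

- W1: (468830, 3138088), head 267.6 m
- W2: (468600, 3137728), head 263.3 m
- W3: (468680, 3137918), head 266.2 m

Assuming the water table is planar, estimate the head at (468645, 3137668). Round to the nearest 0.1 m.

261.3 m

Taking W1 as reference: W2−W1 = (-230, -360, -4.3); W3−W1 = (-150, -170, -1.4).
Solve a·Δx + b·Δy = Δh: det = (-230)·(-170) − (-150)·(-360) = -14900.
∂h/∂x = [(-4.3)·(-170) − (-1.4)·(-360)] / -14900 = -0.01523
∂h/∂y = [(-230)·(-1.4) − (-150)·(-4.3)] / -14900 = +0.02168
h(468645, 3137668) = 267.6 + (-0.01523)·(-185) + (+0.02168)·(-420) = 267.6 +2.818 -9.105 = 261.314 m.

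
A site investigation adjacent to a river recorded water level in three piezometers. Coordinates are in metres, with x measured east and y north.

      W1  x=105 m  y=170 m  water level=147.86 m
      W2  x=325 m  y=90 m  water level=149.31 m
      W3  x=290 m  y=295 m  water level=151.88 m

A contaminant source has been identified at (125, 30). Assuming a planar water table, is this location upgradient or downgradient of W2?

downgradient

Three-point gradient (reference W1): Δ to W2 = (220, -80, +1.45), Δ to W3 = (185, 125, +4.02).
∂h/∂x = +0.01189, ∂h/∂y = +0.01457 (det = 42300).
Head at (125, 30) = 147.86 + (+0.01189)·(20) + (+0.01457)·(-140) = 146.06 m.
That is lower than the 149.31 m at W2, so the point is downgradient.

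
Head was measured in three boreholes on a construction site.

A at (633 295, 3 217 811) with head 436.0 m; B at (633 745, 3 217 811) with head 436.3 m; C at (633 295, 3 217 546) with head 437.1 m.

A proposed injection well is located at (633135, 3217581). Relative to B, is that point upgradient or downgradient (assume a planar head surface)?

∂h/∂x = (436.3 − 436.0) / (633745 − 633295) = +0.0006667
∂h/∂y = (437.1 − 436.0) / (3217546 − 3217811) = -0.004151
Head at (633135, 3217581) = 436.0 + (+0.0006667)·(-160) + (-0.004151)·(-230) = 436.85 m.
That is higher than the 436.3 m at B, so the point is upgradient.

upgradient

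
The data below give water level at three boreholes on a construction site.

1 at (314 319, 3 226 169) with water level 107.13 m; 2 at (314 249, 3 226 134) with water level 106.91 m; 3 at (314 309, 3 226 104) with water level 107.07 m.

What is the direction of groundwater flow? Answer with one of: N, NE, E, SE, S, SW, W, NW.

W

Taking 1 as reference: 2−1 = (-70, -35, -0.22); 3−1 = (-10, -65, -0.06).
Determinant of the coordinate differences = (-70)·(-65) − (-10)·(-35) = 4200.
∂h/∂x = [(-0.22)·(-65) − (-0.06)·(-35)] / 4200 = +0.002905
∂h/∂y = [(-70)·(-0.06) − (-10)·(-0.22)] / 4200 = +0.0004762
Flow = −∇h = (-0.002905 east, -0.0004762 north), which points west.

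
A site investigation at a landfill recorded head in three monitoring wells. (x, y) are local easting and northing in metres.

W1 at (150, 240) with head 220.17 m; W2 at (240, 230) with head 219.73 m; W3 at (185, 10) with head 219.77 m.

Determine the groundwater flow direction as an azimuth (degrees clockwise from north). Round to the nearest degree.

Differences from W1: to W2 (Δx, Δy, Δh) = (90, -10, -0.44); to W3 = (35, -230, -0.40).
Determinant of the coordinate differences = 90·(-230) − 35·(-10) = -20350.
∂h/∂x = [(-0.44)·(-230) − (-0.40)·(-10)] / -20350 = -0.004776
∂h/∂y = [90·(-0.40) − 35·(-0.44)] / -20350 = +0.001012
Flow direction (−∇h) has components (+0.004776 E, -0.001012 N).
Azimuth = atan2(E, N) = atan2(+0.004776, -0.001012) = 102.0° ≈ 102°.

102°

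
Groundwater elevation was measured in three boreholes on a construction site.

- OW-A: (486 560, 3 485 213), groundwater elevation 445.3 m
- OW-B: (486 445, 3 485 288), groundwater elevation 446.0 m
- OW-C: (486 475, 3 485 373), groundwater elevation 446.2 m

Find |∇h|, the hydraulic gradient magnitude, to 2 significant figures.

0.0052

With h = a·x + b·y + c and OW-A as origin, the differences give:
  (-115)·a + 75·b = +0.7
  (-85)·a + 160·b = +0.9
Eliminate b (×160 and ×75, subtract): -12025·a = 44.50 → a = ∂h/∂x = -0.003701
Back-substitute: b = ∂h/∂y = +0.003659.
|∇h| = √(-0.003701² + 0.003659²) = 0.005204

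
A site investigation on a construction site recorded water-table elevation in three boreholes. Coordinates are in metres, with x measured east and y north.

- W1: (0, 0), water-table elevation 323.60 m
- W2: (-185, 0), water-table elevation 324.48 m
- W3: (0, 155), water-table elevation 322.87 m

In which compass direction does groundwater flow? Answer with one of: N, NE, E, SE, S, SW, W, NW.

∂h/∂x = (324.48 − 323.60) / (-185 − 0) = -0.004757
∂h/∂y = (322.87 − 323.60) / (155 − 0) = -0.004710
Flow = −∇h = (+0.004757 east, +0.004710 north), which points northeast.

NE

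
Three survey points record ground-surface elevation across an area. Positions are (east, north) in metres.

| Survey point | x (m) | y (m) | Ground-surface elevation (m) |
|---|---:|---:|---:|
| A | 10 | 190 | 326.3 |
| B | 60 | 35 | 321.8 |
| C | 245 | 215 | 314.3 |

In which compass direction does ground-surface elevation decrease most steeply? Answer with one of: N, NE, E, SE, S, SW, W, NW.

Differences from A: to B (Δx, Δy, Δh) = (50, -155, -4.5); to C = (235, 25, -12.0).
Determinant of the coordinate differences = 50·25 − 235·(-155) = 37675.
∂z/∂x = [(-4.5)·25 − (-12.0)·(-155)] / 37675 = -0.05236
∂z/∂y = [50·(-12.0) − 235·(-4.5)] / 37675 = +0.01214
Steepest decrease is along −∇f = (+0.05236 E, -0.01214 N) → east.

E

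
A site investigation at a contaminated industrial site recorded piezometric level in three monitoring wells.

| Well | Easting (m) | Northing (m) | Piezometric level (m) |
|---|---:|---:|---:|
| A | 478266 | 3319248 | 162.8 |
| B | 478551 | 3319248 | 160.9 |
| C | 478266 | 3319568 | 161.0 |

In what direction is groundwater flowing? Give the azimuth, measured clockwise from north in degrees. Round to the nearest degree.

050°

∂h/∂x = (160.9 − 162.8) / (478551 − 478266) = -0.006667
∂h/∂y = (161.0 − 162.8) / (3319568 − 3319248) = -0.005625
Flow direction (−∇h) has components (+0.006667 E, +0.005625 N).
Azimuth = atan2(E, N) = atan2(+0.006667, +0.005625) = 49.8° ≈ 050°.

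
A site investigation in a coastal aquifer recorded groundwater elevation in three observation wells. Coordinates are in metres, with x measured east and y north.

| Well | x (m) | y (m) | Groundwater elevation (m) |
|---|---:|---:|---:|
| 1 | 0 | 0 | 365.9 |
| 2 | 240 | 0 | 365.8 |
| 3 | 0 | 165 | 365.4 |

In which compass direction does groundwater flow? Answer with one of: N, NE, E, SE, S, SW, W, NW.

∂h/∂x = (365.8 − 365.9) / (240 − 0) = -0.0004167
∂h/∂y = (365.4 − 365.9) / (165 − 0) = -0.003030
Flow = −∇h = (+0.0004167 east, +0.003030 north), which points north.

N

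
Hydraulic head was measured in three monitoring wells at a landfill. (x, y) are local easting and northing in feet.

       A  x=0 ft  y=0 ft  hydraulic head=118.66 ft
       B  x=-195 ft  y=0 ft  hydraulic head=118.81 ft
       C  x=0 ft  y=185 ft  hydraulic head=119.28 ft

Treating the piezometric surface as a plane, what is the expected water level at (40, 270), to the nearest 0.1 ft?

∂h/∂x = (118.81 − 118.66) / (-195 − 0) = -0.0007692
∂h/∂y = (119.28 − 118.66) / (185 − 0) = +0.003351
h(40, 270) = 118.66 + (-0.0007692)·(40) + (+0.003351)·(270) = 118.66 -0.031 +0.905 = 119.534 ft.

119.5 ft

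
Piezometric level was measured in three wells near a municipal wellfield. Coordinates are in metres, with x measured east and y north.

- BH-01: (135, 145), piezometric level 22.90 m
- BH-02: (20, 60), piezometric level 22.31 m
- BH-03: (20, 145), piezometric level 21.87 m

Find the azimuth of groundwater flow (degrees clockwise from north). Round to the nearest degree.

300°

Differences from BH-01: to BH-02 (Δx, Δy, Δh) = (-115, -85, -0.59); to BH-03 = (-115, 0, -1.03).
Solve a·Δx + b·Δy = Δh: det = (-115)·0 − (-115)·(-85) = -9775.
∂h/∂x = [(-0.59)·0 − (-1.03)·(-85)] / -9775 = +0.008957
∂h/∂y = [(-115)·(-1.03) − (-115)·(-0.59)] / -9775 = -0.005176
Flow direction (−∇h) has components (-0.008957 E, +0.005176 N).
Azimuth = atan2(E, N) = atan2(-0.008957, +0.005176) = 300.0° ≈ 300°.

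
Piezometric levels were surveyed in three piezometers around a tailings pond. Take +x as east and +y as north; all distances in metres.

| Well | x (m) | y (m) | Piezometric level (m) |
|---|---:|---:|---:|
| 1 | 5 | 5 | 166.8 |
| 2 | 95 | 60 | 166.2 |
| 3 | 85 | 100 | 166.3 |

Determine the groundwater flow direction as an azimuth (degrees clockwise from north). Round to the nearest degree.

With h = a·x + b·y + c and 1 as origin, the differences give:
  90·a + 55·b = -0.6
  80·a + 95·b = -0.5
Eliminate b (×95 and ×55, subtract): 4150·a = -29.50 → a = ∂h/∂x = -0.007108
Back-substitute: b = ∂h/∂y = +0.0007229.
Flow direction (−∇h) has components (+0.007108 E, -0.0007229 N).
Azimuth = atan2(E, N) = atan2(+0.007108, -0.0007229) = 95.8° ≈ 096°.

096°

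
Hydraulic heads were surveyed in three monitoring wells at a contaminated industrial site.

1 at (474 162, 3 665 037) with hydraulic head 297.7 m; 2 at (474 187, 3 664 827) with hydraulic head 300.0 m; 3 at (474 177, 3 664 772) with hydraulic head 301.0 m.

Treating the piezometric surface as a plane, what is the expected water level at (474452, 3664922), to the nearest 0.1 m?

Taking 1 as reference: 2−1 = (25, -210, +2.3); 3−1 = (15, -265, +3.3).
Determinant of the coordinate differences = 25·(-265) − 15·(-210) = -3475.
∂h/∂x = [(+2.3)·(-265) − (+3.3)·(-210)] / -3475 = -0.02403
∂h/∂y = [25·(+3.3) − 15·(+2.3)] / -3475 = -0.01381
h(474452, 3664922) = 297.7 + (-0.02403)·(290) + (-0.01381)·(-115) = 297.7 -6.968 +1.588 = 292.320 m.

292.3 m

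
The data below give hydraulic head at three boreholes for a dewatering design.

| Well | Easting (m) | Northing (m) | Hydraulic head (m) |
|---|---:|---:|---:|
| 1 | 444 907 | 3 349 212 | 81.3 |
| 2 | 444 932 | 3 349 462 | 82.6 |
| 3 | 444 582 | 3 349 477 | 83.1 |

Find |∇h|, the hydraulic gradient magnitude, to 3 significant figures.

With h = a·x + b·y + c and 1 as origin, the differences give:
  25·a + 250·b = +1.3
  (-325)·a + 265·b = +1.8
Eliminate b (×265 and ×250, subtract): 87875·a = -105.50 → a = ∂h/∂x = -0.001201
Back-substitute: b = ∂h/∂y = +0.005320.
|∇h| = √(-0.001201² + 0.005320²) = 0.005454

0.00545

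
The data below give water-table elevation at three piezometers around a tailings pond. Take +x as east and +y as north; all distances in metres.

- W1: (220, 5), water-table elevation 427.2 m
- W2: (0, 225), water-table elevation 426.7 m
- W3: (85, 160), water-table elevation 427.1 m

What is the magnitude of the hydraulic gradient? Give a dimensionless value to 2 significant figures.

0.016

With h = a·x + b·y + c and W1 as origin, the differences give:
  (-220)·a + 220·b = -0.5
  (-135)·a + 155·b = -0.1
Eliminate b (×155 and ×220, subtract): -4400·a = -55.50 → a = ∂h/∂x = +0.01261
Back-substitute: b = ∂h/∂y = +0.01034.
|∇h| = √(0.01261² + 0.01034²) = 0.01631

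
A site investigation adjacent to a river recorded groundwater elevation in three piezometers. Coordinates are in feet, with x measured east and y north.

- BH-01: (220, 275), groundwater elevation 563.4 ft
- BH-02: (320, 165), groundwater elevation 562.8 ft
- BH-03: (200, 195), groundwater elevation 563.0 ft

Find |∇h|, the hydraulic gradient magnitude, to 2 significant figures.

Differences from BH-01: to BH-02 (Δx, Δy, Δh) = (100, -110, -0.6); to BH-03 = (-20, -80, -0.4).
Determinant of the coordinate differences = 100·(-80) − (-20)·(-110) = -10200.
∂h/∂x = [(-0.6)·(-80) − (-0.4)·(-110)] / -10200 = -0.0003922
∂h/∂y = [100·(-0.4) − (-20)·(-0.6)] / -10200 = +0.005098
|∇h| = √(-0.0003922² + 0.005098²) = 0.005113

0.0051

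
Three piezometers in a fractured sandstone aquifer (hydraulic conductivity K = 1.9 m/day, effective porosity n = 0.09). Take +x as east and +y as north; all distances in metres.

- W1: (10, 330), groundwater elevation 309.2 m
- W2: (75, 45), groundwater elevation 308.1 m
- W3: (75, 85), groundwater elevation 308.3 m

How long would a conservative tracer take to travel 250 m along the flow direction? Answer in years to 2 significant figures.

Taking W1 as reference: W2−W1 = (65, -285, -1.1); W3−W1 = (65, -245, -0.9).
Determinant of the coordinate differences = 65·(-245) − 65·(-285) = 2600.
∂h/∂x = [(-1.1)·(-245) − (-0.9)·(-285)] / 2600 = +0.005000
∂h/∂y = [65·(-0.9) − 65·(-1.1)] / 2600 = +0.005000
|∇h| = √(0.005000² + 0.005000²) = 0.007071
Seepage velocity v = K·i/n = 1.9 × 0.007071 / 0.09 = 0.1493 m/day.
t = 250 / 0.1493 = 1674 days = 4.58 years.

4.6 years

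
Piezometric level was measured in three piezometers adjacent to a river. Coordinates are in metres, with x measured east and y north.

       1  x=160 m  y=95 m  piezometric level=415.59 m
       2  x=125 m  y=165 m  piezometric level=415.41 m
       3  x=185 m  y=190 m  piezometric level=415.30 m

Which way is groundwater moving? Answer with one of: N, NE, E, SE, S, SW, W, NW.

N

Three-point gradient (reference 1): Δ to 2 = (-35, 70, -0.18), Δ to 3 = (25, 95, -0.29).
∂h/∂x = -0.0006305, ∂h/∂y = -0.002887 (det = -5075).
Flow = −∇h = (+0.0006305 east, +0.002887 north), which points north.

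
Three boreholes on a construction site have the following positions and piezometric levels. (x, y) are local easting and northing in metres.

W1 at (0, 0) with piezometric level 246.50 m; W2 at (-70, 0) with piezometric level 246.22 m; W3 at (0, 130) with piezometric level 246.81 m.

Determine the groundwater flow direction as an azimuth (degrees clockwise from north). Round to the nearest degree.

239°

∂h/∂x = (246.22 − 246.50) / (-70 − 0) = +0.004000
∂h/∂y = (246.81 − 246.50) / (130 − 0) = +0.002385
Flow direction (−∇h) has components (-0.004000 E, -0.002385 N).
Azimuth = atan2(E, N) = atan2(-0.004000, -0.002385) = 239.2° ≈ 239°.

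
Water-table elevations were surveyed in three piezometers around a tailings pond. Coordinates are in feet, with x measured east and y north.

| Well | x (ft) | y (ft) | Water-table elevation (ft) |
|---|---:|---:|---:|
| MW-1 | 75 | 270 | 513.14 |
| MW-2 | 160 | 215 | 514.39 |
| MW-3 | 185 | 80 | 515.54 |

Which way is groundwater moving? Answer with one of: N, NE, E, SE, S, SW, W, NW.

With h = a·x + b·y + c and MW-1 as origin, the differences give:
  85·a + (-55)·b = +1.25
  110·a + (-190)·b = +2.40
Eliminate b (×(-190) and ×(-55), subtract): -10100·a = -105.500 → a = ∂h/∂x = +0.01045
Back-substitute: b = ∂h/∂y = -0.006584.
Flow = −∇h = (-0.01045 east, +0.006584 north), which points northwest.

NW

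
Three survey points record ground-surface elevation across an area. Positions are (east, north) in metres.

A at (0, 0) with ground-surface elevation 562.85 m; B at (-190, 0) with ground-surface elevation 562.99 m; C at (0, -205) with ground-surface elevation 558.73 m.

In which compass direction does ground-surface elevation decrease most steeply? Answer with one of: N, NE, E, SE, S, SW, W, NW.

S

∂z/∂x = (562.99 − 562.85) / (-190 − 0) = -0.0007368
∂z/∂y = (558.73 − 562.85) / (-205 − 0) = +0.02010
Steepest decrease is along −∇f = (+0.0007368 E, -0.02010 N) → south.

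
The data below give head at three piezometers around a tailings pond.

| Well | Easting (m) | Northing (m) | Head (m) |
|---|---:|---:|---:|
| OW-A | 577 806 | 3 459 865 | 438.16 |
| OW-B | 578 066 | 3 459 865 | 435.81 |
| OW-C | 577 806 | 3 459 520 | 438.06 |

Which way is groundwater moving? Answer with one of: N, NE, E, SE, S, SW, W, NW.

∂h/∂x = (435.81 − 438.16) / (578066 − 577806) = -0.009038
∂h/∂y = (438.06 − 438.16) / (3459520 − 3459865) = +0.0002899
Flow = −∇h = (+0.009038 east, -0.0002899 north), which points east.

E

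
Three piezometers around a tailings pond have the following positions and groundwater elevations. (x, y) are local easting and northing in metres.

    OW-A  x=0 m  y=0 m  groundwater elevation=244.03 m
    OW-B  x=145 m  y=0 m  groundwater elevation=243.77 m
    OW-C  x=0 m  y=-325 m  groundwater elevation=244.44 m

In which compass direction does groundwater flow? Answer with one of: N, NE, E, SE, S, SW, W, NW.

NE

∂h/∂x = (243.77 − 244.03) / (145 − 0) = -0.001793
∂h/∂y = (244.44 − 244.03) / (-325 − 0) = -0.001262
Flow = −∇h = (+0.001793 east, +0.001262 north), which points northeast.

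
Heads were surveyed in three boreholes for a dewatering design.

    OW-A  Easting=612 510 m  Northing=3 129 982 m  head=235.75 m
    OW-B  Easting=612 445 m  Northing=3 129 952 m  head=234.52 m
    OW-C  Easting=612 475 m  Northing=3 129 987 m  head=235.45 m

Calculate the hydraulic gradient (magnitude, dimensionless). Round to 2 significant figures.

0.020

With h = a·x + b·y + c and OW-A as origin, the differences give:
  (-65)·a + (-30)·b = -1.23
  (-35)·a + 5·b = -0.30
Eliminate b (×5 and ×(-30), subtract): -1375·a = -15.150 → a = ∂h/∂x = +0.01102
Back-substitute: b = ∂h/∂y = +0.01713.
|∇h| = √(0.01102² + 0.01713²) = 0.02037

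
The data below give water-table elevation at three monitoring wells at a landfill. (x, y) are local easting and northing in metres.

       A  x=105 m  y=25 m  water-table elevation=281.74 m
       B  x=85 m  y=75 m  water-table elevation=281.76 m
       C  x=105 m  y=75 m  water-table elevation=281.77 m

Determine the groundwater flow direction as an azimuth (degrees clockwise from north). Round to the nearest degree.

With h = a·x + b·y + c and A as origin, the differences give:
  (-20)·a + 50·b = +0.02
  0·a + 50·b = +0.03
Eliminate b (×50 and ×50, subtract): -1000·a = -0.500 → a = ∂h/∂x = +0.0005000
Back-substitute: b = ∂h/∂y = +0.0006000.
Flow direction (−∇h) has components (-0.0005000 E, -0.0006000 N).
Azimuth = atan2(E, N) = atan2(-0.0005000, -0.0006000) = 219.8° ≈ 220°.

220°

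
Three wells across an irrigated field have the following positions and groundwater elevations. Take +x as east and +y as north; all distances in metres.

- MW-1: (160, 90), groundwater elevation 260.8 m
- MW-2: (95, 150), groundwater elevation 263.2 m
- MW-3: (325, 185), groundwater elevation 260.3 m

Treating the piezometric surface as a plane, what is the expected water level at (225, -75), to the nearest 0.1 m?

256.0 m

With h = a·x + b·y + c and MW-1 as origin, the differences give:
  (-65)·a + 60·b = +2.4
  165·a + 95·b = -0.5
Eliminate b (×95 and ×60, subtract): -16075·a = 258.00 → a = ∂h/∂x = -0.01605
Back-substitute: b = ∂h/∂y = +0.02261.
h(225, -75) = 260.8 + (-0.01605)·(65) + (+0.02261)·(-165) = 260.8 -1.043 -3.731 = 256.026 m.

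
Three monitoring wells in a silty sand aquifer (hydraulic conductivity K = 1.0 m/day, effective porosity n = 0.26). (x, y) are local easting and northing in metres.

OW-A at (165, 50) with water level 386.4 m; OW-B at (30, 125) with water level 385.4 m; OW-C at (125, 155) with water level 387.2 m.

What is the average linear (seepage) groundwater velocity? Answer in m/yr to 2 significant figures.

With h = a·x + b·y + c and OW-A as origin, the differences give:
  (-135)·a + 75·b = -1.0
  (-40)·a + 105·b = +0.8
Eliminate b (×105 and ×75, subtract): -11175·a = -165.00 → a = ∂h/∂x = +0.01477
Back-substitute: b = ∂h/∂y = +0.01324.
|∇h| = √(0.01477² + 0.01324²) = 0.01984
Seepage velocity v = K·i/n = 1.0 × 0.01984 / 0.26 = 0.07631 m/day = 27.87 m/yr.

28 m/yr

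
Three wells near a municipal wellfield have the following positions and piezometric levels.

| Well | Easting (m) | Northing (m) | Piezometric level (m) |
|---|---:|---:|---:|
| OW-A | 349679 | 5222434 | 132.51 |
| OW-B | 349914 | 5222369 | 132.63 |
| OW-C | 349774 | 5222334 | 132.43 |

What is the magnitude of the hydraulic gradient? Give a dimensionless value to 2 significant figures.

Differences from OW-A: to OW-B (Δx, Δy, Δh) = (235, -65, +0.12); to OW-C = (95, -100, -0.08).
Solve a·Δx + b·Δy = Δh: det = 235·(-100) − 95·(-65) = -17325.
∂h/∂x = [(+0.12)·(-100) − (-0.08)·(-65)] / -17325 = +0.0009928
∂h/∂y = [235·(-0.08) − 95·(+0.12)] / -17325 = +0.001743
|∇h| = √(0.0009928² + 0.001743²) = 0.002006

0.0020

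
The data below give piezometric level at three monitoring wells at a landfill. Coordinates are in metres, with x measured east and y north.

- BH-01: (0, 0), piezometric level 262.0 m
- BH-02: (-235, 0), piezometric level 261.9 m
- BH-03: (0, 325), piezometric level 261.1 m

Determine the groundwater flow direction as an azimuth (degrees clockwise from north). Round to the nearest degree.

∂h/∂x = (261.9 − 262.0) / (-235 − 0) = +0.0004255
∂h/∂y = (261.1 − 262.0) / (325 − 0) = -0.002769
Flow direction (−∇h) has components (-0.0004255 E, +0.002769 N).
Azimuth = atan2(E, N) = atan2(-0.0004255, +0.002769) = 351.3° ≈ 351°.

351°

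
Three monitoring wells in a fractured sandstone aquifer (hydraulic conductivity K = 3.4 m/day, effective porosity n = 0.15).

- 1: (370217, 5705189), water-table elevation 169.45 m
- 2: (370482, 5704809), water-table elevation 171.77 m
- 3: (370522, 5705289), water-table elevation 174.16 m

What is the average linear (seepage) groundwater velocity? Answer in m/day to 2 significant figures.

Differences from 1: to 2 (Δx, Δy, Δh) = (265, -380, +2.32); to 3 = (305, 100, +4.71).
Solve a·Δx + b·Δy = Δh: det = 265·100 − 305·(-380) = 142400.
∂h/∂x = [(+2.32)·100 − (+4.71)·(-380)] / 142400 = +0.01420
∂h/∂y = [265·(+4.71) − 305·(+2.32)] / 142400 = +0.003796
|∇h| = √(0.01420² + 0.003796²) = 0.0147
Seepage velocity v = K·i/n = 3.4 × 0.0147 / 0.15 = 0.3332 m/day.

0.33 m/day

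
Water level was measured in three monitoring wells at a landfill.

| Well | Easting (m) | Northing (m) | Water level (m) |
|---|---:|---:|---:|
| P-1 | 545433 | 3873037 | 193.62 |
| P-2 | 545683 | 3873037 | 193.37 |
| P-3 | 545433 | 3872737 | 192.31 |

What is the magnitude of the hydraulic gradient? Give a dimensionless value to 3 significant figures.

0.00448

∂h/∂x = (193.37 − 193.62) / (545683 − 545433) = -0.001000
∂h/∂y = (192.31 − 193.62) / (3872737 − 3873037) = +0.004367
|∇h| = √(-0.001000² + 0.004367²) = 0.00448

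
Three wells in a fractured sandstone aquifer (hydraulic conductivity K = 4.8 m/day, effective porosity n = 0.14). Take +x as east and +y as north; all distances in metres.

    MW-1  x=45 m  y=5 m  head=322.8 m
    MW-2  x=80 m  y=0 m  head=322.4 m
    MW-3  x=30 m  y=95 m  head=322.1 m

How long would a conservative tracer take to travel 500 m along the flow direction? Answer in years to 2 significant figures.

With h = a·x + b·y + c and MW-1 as origin, the differences give:
  35·a + (-5)·b = -0.4
  (-15)·a + 90·b = -0.7
Eliminate b (×90 and ×(-5), subtract): 3075·a = -39.50 → a = ∂h/∂x = -0.01285
Back-substitute: b = ∂h/∂y = -0.009919.
|∇h| = √(-0.01285² + -0.009919²) = 0.01623
Seepage velocity v = K·i/n = 4.8 × 0.01623 / 0.14 = 0.5565 m/day.
t = 500 / 0.5565 = 898.5 days = 2.46 years.

2.5 years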